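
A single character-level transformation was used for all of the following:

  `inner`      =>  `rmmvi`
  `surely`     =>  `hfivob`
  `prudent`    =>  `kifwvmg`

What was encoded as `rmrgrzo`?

Each pair mirrors across the alphabet (i↔r, n↔m, n↔m): positions sum to 25. Each letter is replaced by its mirror in the alphabet: a↔z, b↔y, c↔x, and so on (the Atbash cipher).
Undoing it on rmrgrzo: r↔i, m↔n, r↔i, g↔t, r↔i, z↔a, o↔l.

initial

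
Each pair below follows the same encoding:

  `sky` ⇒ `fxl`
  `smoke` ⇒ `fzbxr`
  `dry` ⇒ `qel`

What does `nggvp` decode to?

Compare letters: s→f is +13, k→x is +13, y→l is +13 — a constant shift. Each letter is shifted forward by 13 in the alphabet (a Caesar shift of +13).
Undoing it on nggvp: n−13=a, g−13=t, g−13=t, v−13=i, p−13=c.

attic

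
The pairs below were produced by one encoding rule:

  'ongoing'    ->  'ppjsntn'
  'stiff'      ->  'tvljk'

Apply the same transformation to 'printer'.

In ongoing: o→p is +1, n→p is +2, g→j is +3, o→s is +4 — the shift increases by 1 each position. The shift increases by 1 at each position, starting from +1: 1, 2, 3, ….
On printer: p+1=q, r+2=t, i+3=l, n+4=r, t+5=y, e+6=k, r+7=y.

qtlryky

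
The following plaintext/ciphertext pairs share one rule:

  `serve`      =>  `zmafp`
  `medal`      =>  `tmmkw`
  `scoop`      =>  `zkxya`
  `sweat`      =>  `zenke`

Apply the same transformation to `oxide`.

In serve: s→z is +7, e→m is +8, r→a is +9, v→f is +10 — the shift increases by 1 each position. Each letter shifts forward by (position + 7), i.e. 7, 8, 9, … — the shift grows by one for each successive letter.
On oxide: o+7=v, x+8=f, i+9=r, d+10=n, e+11=p.

vfrnp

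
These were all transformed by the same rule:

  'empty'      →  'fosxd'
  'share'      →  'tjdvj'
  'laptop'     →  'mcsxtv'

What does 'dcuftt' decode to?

In empty: e→f is +1, m→o is +2, p→s is +3, t→x is +4 — the shift increases by 1 each position. The shift increases by 1 at each position, starting from +1: 1, 2, 3, ….
Undoing it on dcuftt: d−1=c, c−2=a, u−3=r, f−4=b, t−5=o, t−6=n.

carbon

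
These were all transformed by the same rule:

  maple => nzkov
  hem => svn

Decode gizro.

Each pair mirrors across the alphabet (m↔n, a↔z, p↔k): positions sum to 25. Each letter is replaced by its mirror in the alphabet: a↔z, b↔y, c↔x, and so on (the Atbash cipher).
Reversing it on gizro: g↔t, i↔r, z↔a, r↔i, o↔l.

trail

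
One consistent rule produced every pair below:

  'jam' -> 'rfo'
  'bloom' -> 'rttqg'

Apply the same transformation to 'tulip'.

unqzy

The output letters match the input read backwards, each shifted +5: jam reversed is maj. Two steps: reverse the string, then apply a Caesar shift of +5.
For tulip: reverse → pilut; then shift: p+5=u, i+5=n, l+5=q, u+5=z, t+5=y.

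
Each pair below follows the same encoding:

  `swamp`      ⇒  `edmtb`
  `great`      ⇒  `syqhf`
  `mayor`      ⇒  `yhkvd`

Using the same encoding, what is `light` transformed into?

xpsof

Shifts by position in swamp: pos 0: s→e (+12), pos 1: w→d (+7), pos 2: a→m (+12), pos 3: m→t (+7) — repeating every 2. A repeating key of period 2 is used — shifts +12, +7 over and over.
For light: l+12=x, i+7=p, g+12=s, h+7=o, t+12=f.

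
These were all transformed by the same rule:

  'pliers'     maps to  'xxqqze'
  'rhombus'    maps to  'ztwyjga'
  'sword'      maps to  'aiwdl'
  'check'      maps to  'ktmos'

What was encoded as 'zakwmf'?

A repeating key of period 2 is used — shifts +8, +12 over and over.
Reversing it on zakwmf: z−8=r, a−12=o, k−8=c, w−12=k, m−8=e, f−12=t.

rocket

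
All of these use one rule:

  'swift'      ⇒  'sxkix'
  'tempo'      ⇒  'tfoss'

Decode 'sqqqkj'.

In swift: s→s is +0, w→x is +1, i→k is +2, f→i is +3 — the shift increases by 1 each position. The shift increases by 1 at each position, starting from +0: 0, 1, 2, ….
Reversing it on sqqqkj: s−0=s, q−1=p, q−2=o, q−3=n, k−4=g, j−5=e.

sponge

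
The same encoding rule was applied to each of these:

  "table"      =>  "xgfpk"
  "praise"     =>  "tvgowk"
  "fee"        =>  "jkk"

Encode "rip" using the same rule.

vot

Two shifts are in play — +6 for a/e/i/o/u, +4 for every other letter.
Applying it to rip: r(cons)+4=v, i(vowel)+6=o, p(cons)+4=t.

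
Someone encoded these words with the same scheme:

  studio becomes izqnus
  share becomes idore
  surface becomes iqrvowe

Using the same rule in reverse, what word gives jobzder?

s(18)→i(8) and t(19)→z(25) fit y≡17x+14 (mod 26); the inverse of 17 mod 26 is 23. Treating letters as 0–25, the rule is x ↦ 17x + 14 (mod 26).
Reversing it on jobzder: j(9)→23·(9−14)≡15=p; o(14)→23·(14−14)≡0=a; b(1)→23·(1−14)≡13=n; z(25)→23·(25−14)≡19=t; d(3)→23·(3−14)≡7=h; e(4)→23·(4−14)≡4=e; r(17)→23·(17−14)≡17=r (all mod 26).

panther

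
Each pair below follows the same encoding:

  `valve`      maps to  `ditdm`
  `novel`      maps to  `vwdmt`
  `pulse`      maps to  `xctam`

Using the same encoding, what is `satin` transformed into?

aibqv

Compare letters: v→d is +8, a→i is +8, l→t is +8 — a constant shift. This is a Caesar cipher with shift 8.
For satin: s+8=a, a+8=i, t+8=b, i+8=q, n+8=v.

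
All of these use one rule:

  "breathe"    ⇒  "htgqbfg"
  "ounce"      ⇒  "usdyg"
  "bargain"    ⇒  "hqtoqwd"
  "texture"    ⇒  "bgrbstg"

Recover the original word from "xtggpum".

freedom

b(1)→h(7) and r(17)→t(19) fit y≡17x+16 (mod 26); the inverse of 17 mod 26 is 23. Treating letters as 0–25, the rule is x ↦ 17x + 16 (mod 26).
Reversing it on xtggpum: x(23)→23·(23−16)≡5=f; t(19)→23·(19−16)≡17=r; g(6)→23·(6−16)≡4=e; g(6)→23·(6−16)≡4=e; p(15)→23·(15−16)≡3=d; u(20)→23·(20−16)≡14=o; m(12)→23·(12−16)≡12=m (all mod 26).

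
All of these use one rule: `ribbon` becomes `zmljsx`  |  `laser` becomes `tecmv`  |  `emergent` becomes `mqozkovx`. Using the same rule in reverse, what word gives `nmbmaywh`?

firewood

Shifts by position in ribbon: pos 0: r→z (+8), pos 1: i→m (+4), pos 2: b→l (+10), pos 3: b→j (+8), pos 4: o→s (+4), pos 5: n→x (+10) — repeating every 3. A repeating key of period 3 is used — shifts +8, +4, +10 over and over.
Reversing it on nmbmaywh: n−8=f, m−4=i, b−10=r, m−8=e, a−4=w, y−10=o, w−8=o, h−4=d.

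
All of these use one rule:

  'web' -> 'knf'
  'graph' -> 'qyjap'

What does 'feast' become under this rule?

The output letters match the input read backwards, each shifted +9: web reversed is bew. Two steps: reverse the string, then apply a Caesar shift of +9.
Applying it to feast: reverse → tsaef; then shift: t+9=c, s+9=b, a+9=j, e+9=n, f+9=o.

cbjno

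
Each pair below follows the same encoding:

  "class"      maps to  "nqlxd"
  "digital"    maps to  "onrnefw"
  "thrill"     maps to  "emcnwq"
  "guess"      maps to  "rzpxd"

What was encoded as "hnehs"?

witch

Shifts by position in class: pos 0: c→n (+11), pos 1: l→q (+5), pos 2: a→l (+11), pos 3: s→x (+5) — repeating every 2. A repeating key of period 2 is used — shifts +11, +5 over and over.
Reversing it on hnehs: h−11=w, n−5=i, e−11=t, h−5=c, s−11=h.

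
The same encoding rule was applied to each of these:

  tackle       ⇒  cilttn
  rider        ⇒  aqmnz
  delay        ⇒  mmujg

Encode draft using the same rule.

The shifts repeat in a cycle of length 3: positions 0,1,… shift by +9, +8, +9, then the pattern repeats.
For draft: d+9=m, r+8=z, a+9=j, f+9=o, t+8=b.

mzjob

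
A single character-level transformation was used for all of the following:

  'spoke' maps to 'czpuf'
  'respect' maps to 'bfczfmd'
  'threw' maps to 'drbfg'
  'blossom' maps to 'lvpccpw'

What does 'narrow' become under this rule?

xbbbpg

The shift depends on letter class: consonant s→c is +10, but vowel o→p is +1. Vowels shift forward by 1 and consonants shift forward by 10.
On narrow: n(cons)+10=x, a(vowel)+1=b, r(cons)+10=b, r(cons)+10=b, o(vowel)+1=p, w(cons)+10=g.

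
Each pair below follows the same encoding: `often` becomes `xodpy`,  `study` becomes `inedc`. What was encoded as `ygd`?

two

The output letters match the input read backwards, each shifted +10: often reversed is netfo. The word is reversed, then every letter is shifted forward by 10.
Undoing it on ygd: shift back: y−10=o, g−10=w, d−10=t → owt; then reverse → two.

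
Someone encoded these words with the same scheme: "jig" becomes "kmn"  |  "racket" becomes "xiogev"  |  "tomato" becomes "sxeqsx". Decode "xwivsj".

The output letters match the input read backwards, each shifted +4: jig reversed is gij. Read the word backwards and shift each letter +4.
Reversing it on xwivsj: shift back: x−4=t, w−4=s, i−4=e, v−4=r, s−4=o, j−4=f → tserof; then reverse → forest.

forest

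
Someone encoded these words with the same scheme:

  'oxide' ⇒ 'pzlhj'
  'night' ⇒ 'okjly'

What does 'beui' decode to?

acre

In oxide: o→p is +1, x→z is +2, i→l is +3, d→h is +4 — the shift increases by 1 each position. Letter i (0-indexed) is shifted by i+1, so successive shifts are 1, 2, 3, ….
Reversing it on beui: b−1=a, e−2=c, u−3=r, i−4=e.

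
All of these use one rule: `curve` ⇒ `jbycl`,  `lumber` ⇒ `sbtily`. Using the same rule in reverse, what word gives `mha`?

Compare letters: c→j is +7, u→b is +7, r→y is +7 — a constant shift. This is a Caesar cipher with shift 7.
Undoing it on mha: m−7=f, h−7=a, a−7=t.

fat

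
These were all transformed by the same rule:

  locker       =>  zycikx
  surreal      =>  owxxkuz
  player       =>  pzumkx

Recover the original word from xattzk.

Each letter's alphabet position (a=0..z=25) is mapped through 17·x+20 mod 26 — an affine cipher.
Decoding xattzk: x(23)→23·(23−20)≡17=r; a(0)→23·(0−20)≡8=i; t(19)→23·(19−20)≡3=d; t(19)→23·(19−20)≡3=d; z(25)→23·(25−20)≡11=l; k(10)→23·(10−20)≡4=e (all mod 26).

riddle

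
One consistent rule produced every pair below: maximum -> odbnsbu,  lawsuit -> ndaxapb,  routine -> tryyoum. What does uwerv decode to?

Each letter shifts forward by (position + 2), i.e. 2, 3, 4, … — the shift grows by one for each successive letter.
Undoing it on uwerv: u−2=s, w−3=t, e−4=a, r−5=m, v−6=p.

stamp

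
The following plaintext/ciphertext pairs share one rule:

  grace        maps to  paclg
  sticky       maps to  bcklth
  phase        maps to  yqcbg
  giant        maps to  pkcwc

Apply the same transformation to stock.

bcqlt

The shift depends on letter class: consonant g→p is +9, but vowel a→c is +2. The rule splits by letter class: vowels +2, consonants +9.
For stock: s(cons)+9=b, t(cons)+9=c, o(vowel)+2=q, c(cons)+9=l, k(cons)+9=t.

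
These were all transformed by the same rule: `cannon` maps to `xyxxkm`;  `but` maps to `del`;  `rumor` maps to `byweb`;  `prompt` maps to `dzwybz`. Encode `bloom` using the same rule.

The output letters match the input read backwards, each shifted +10: cannon reversed is nonnac. The word is reversed, then every letter is shifted forward by 10.
On bloom: reverse → moolb; then shift: m+10=w, o+10=y, o+10=y, l+10=v, b+10=l.

wyyvl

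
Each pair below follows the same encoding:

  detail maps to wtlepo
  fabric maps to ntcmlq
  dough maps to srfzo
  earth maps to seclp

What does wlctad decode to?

The word is reversed, then every letter is shifted forward by 11.
Reversing it on wlctad: shift back: w−11=l, l−11=a, c−11=r, t−11=i, a−11=p, d−11=s → larips; then reverse → spiral.

spiral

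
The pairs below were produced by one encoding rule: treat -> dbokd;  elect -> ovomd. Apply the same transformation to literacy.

vsdobkmi

Compare letters: t→d is +10, r→b is +10, e→o is +10 — a constant shift. This is a Caesar cipher with shift 10.
Applying it to literacy: l+10=v, i+10=s, t+10=d, e+10=o, r+10=b, a+10=k, c+10=m, y+10=i.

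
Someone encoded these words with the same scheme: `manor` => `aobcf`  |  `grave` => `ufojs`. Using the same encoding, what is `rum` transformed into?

Every letter moves 14 places later in the alphabet, wrapping around z→a.
Applying it to rum: r+14=f, u+14=i, m+14=a.

fia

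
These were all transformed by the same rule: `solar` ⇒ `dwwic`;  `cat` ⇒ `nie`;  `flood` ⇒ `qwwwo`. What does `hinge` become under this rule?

sqyrm

The shift depends on letter class: consonant s→d is +11, but vowel o→w is +8. The rule splits by letter class: vowels +8, consonants +11.
Applying it to hinge: h(cons)+11=s, i(vowel)+8=q, n(cons)+11=y, g(cons)+11=r, e(vowel)+8=m.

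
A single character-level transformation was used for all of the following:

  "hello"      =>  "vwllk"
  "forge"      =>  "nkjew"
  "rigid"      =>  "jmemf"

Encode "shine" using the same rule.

avmtw

h(7)→v(21) and e(4)→w(22) fit y≡17x+6 (mod 26); the inverse of 17 mod 26 is 23. This is an affine cipher: with a=0,…,z=25, each position x becomes (17x+6) mod 26.
On shine: s(18)→17·18+6≡0=a; h(7)→17·7+6≡21=v; i(8)→17·8+6≡12=m; n(13)→17·13+6≡19=t; e(4)→17·4+6≡22=w (all mod 26).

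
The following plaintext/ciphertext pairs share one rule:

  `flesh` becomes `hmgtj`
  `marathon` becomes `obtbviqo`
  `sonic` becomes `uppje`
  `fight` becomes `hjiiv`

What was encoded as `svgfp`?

Shifts by position in flesh: pos 0: f→h (+2), pos 1: l→m (+1), pos 2: e→g (+2), pos 3: s→t (+1) — repeating every 2. It's a Vigenère-style cipher with numeric key [2,1]: position i shifts by key[i mod 2].
Decoding svgfp: s−2=q, v−1=u, g−2=e, f−1=e, p−2=n.

queen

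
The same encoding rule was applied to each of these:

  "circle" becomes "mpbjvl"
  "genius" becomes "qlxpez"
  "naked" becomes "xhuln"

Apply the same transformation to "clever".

msocoy

A repeating key of period 2 is used — shifts +10, +7 over and over.
On clever: c+10=m, l+7=s, e+10=o, v+7=c, e+10=o, r+7=y.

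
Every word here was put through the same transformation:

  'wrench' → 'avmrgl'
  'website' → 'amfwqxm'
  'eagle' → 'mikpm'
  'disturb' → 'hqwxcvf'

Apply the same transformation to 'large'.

The shift depends on letter class: consonant w→a is +4, but vowel e→m is +8. The rule splits by letter class: vowels +8, consonants +4.
For large: l(cons)+4=p, a(vowel)+8=i, r(cons)+4=v, g(cons)+4=k, e(vowel)+8=m.

pivkm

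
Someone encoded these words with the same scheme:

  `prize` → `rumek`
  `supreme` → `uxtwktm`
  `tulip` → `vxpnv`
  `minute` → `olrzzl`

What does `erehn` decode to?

In prize: p→r is +2, r→u is +3, i→m is +4, z→e is +5 — the shift increases by 1 each position. The shift increases by 1 at each position, starting from +2: 2, 3, 4, ….
Reversing it on erehn: e−2=c, r−3=o, e−4=a, h−5=c, n−6=h.

coach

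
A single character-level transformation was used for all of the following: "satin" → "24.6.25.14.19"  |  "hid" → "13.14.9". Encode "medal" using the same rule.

s is letter #19 and maps to 24: an offset of 5. Each letter is replaced by its alphabet position (a=1..z=26) + 5.
For medal: m=13→18, e=5→10, d=4→9, a=1→6, l=12→17.

18.10.9.6.17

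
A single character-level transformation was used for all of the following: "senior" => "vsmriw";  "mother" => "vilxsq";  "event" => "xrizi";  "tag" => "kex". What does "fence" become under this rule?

igrij

The output letters match the input read backwards, each shifted +4: senior reversed is roines. Read the word backwards and shift each letter +4.
For fence: reverse → ecnef; then shift: e+4=i, c+4=g, n+4=r, e+4=i, f+4=j.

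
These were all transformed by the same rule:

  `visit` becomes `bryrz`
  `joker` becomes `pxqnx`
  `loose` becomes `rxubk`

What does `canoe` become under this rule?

ijtxk

It's a Vigenère-style cipher with numeric key [6,9]: position i shifts by key[i mod 2].
Applying it to canoe: c+6=i, a+9=j, n+6=t, o+9=x, e+6=k.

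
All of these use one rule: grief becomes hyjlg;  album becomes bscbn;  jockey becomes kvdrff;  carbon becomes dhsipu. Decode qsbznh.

plasma

Shifts by position in grief: pos 0: g→h (+1), pos 1: r→y (+7), pos 2: i→j (+1), pos 3: e→l (+7) — repeating every 2. A repeating key of period 2 is used — shifts +1, +7 over and over.
Undoing it on qsbznh: q−1=p, s−7=l, b−1=a, z−7=s, n−1=m, h−7=a.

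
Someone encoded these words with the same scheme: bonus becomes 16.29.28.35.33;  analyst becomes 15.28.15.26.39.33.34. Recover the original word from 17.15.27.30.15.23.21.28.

b is letter #2 and maps to 16: an offset of 14. The number is (letter's place in the alphabet, a=1) + 14.
Reversing it on 17.15.27.30.15.23.21.28: 17→(17−14)÷1=3=c, 15→(15−14)÷1=1=a, 27→(27−14)÷1=13=m, 30→(30−14)÷1=16=p, 15→(15−14)÷1=1=a, 23→(23−14)÷1=9=i, 21→(21−14)÷1=7=g, 28→(28−14)÷1=14=n.

campaign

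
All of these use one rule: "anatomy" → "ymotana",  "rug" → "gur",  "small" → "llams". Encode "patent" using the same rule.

tnetap

It's just the letters in reverse order.
Applying it to patent: reverse → tnetap.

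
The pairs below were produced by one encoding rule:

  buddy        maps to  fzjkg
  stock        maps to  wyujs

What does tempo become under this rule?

In buddy: b→f is +4, u→z is +5, d→j is +6, d→k is +7 — the shift increases by 1 each position. The shift increases by 1 at each position, starting from +4: 4, 5, 6, ….
On tempo: t+4=x, e+5=j, m+6=s, p+7=w, o+8=w.

xjsww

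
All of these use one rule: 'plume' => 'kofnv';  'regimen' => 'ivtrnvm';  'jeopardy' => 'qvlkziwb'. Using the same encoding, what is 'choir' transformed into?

xslri

Letters are reflected about the middle of the alphabet (position → 25−position): Atbash.
Applying it to choir: c↔x, h↔s, o↔l, i↔r, r↔i.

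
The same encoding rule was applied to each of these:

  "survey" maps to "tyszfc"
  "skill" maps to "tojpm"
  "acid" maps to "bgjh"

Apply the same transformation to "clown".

Shifts by position in survey: pos 0: s→t (+1), pos 1: u→y (+4), pos 2: r→s (+1), pos 3: v→z (+4) — repeating every 2. A repeating key of period 2 is used — shifts +1, +4 over and over.
On clown: c+1=d, l+4=p, o+1=p, w+4=a, n+1=o.

dppao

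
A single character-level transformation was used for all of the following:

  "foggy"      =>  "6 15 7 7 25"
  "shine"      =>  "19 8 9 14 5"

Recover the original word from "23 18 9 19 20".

wrist

Letters become their 1-indexed alphabet positions: a=1 … z=26.
Decoding 23 18 9 19 20: 23=w, 18=r, 9=i, 19=s, 20=t.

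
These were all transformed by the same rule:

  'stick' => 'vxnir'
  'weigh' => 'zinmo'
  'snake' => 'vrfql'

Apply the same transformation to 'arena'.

dvjth

In stick: s→v is +3, t→x is +4, i→n is +5, c→i is +6 — the shift increases by 1 each position. Each letter shifts forward by (position + 3), i.e. 3, 4, 5, … — the shift grows by one for each successive letter.
Applying it to arena: a+3=d, r+4=v, e+5=j, n+6=t, a+7=h.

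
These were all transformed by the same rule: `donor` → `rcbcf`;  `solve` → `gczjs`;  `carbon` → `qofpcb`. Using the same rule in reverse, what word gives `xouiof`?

jaguar

Compare letters: d→r is +14, o→c is +14, n→b is +14 — a constant shift. This is a Caesar cipher with shift 14.
Undoing it on xouiof: x−14=j, o−14=a, u−14=g, i−14=u, o−14=a, f−14=r.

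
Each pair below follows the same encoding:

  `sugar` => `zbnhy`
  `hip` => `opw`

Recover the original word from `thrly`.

maker

Compare letters: s→z is +7, u→b is +7, g→n is +7 — a constant shift. This is a Caesar cipher with shift 7.
Reversing it on thrly: t−7=m, h−7=a, r−7=k, l−7=e, y−7=r.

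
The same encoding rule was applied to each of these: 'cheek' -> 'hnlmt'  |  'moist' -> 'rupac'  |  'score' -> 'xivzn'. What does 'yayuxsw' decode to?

In cheek: c→h is +5, h→n is +6, e→l is +7, e→m is +8 — the shift increases by 1 each position. Each letter shifts forward by (position + 5), i.e. 5, 6, 7, … — the shift grows by one for each successive letter.
Undoing it on yayuxsw: y−5=t, a−6=u, y−7=r, u−8=m, x−9=o, s−10=i, w−11=l.

turmoil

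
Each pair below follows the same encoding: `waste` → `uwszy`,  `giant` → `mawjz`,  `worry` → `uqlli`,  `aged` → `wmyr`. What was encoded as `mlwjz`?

grant

w(22)→u(20) and a(0)→w(22) fit y≡7x+22 (mod 26); the inverse of 7 mod 26 is 15. Each letter's alphabet position (a=0..z=25) is mapped through 7·x+22 mod 26 — an affine cipher.
Decoding mlwjz: m(12)→15·(12−22)≡6=g; l(11)→15·(11−22)≡17=r; w(22)→15·(22−22)≡0=a; j(9)→15·(9−22)≡13=n; z(25)→15·(25−22)≡19=t (all mod 26).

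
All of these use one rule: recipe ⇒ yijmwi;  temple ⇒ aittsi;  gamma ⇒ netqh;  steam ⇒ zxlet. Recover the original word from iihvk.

Shifts by position in recipe: pos 0: r→y (+7), pos 1: e→i (+4), pos 2: c→j (+7), pos 3: i→m (+4) — repeating every 2. It's a Vigenère-style cipher with numeric key [7,4]: position i shifts by key[i mod 2].
Decoding iihvk: i−7=b, i−4=e, h−7=a, v−4=r, k−7=d.

beard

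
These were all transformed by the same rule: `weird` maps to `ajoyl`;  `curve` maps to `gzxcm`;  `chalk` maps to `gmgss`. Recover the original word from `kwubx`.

group

In weird: w→a is +4, e→j is +5, i→o is +6, r→y is +7 — the shift increases by 1 each position. Letter i (0-indexed) is shifted by i+4, so successive shifts are 4, 5, 6, ….
Decoding kwubx: k−4=g, w−5=r, u−6=o, b−7=u, x−8=p.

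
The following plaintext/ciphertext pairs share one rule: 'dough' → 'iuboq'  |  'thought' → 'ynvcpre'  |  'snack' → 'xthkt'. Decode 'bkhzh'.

weary

Letter i (0-indexed) is shifted by i+5, so successive shifts are 5, 6, 7, ….
Undoing it on bkhzh: b−5=w, k−6=e, h−7=a, z−8=r, h−9=y.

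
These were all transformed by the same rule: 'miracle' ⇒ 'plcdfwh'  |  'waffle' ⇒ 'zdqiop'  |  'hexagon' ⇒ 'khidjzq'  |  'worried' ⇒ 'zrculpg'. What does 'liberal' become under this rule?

olmhulo

It's a Vigenère-style cipher with numeric key [3,3,11]: position i shifts by key[i mod 3].
Applying it to liberal: l+3=o, i+3=l, b+11=m, e+3=h, r+3=u, a+11=l, l+3=o.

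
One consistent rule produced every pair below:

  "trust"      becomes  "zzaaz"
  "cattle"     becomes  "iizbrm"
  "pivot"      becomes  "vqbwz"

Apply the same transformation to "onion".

Shifts by position in trust: pos 0: t→z (+6), pos 1: r→z (+8), pos 2: u→a (+6), pos 3: s→a (+8) — repeating every 2. The shifts repeat in a cycle of length 2: positions 0,1,… shift by +6, +8, then the pattern repeats.
On onion: o+6=u, n+8=v, i+6=o, o+8=w, n+6=t.

uvowt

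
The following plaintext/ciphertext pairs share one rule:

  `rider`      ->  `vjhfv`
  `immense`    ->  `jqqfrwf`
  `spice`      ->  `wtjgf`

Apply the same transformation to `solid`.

wppjh

The shift depends on letter class: consonant r→v is +4, but vowel i→j is +1. Two shifts are in play — +1 for a/e/i/o/u, +4 for every other letter.
On solid: s(cons)+4=w, o(vowel)+1=p, l(cons)+4=p, i(vowel)+1=j, d(cons)+4=h.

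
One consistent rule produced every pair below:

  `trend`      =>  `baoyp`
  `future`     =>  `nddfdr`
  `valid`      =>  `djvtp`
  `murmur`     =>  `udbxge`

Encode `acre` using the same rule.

In trend: t→b is +8, r→a is +9, e→o is +10, n→y is +11 — the shift increases by 1 each position. The shift increases by 1 at each position, starting from +8: 8, 9, 10, ….
For acre: a+8=i, c+9=l, r+10=b, e+11=p.

ilbp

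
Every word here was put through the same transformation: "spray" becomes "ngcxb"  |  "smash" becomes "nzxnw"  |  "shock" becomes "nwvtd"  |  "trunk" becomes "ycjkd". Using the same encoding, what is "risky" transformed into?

s(18)→n(13) and p(15)→g(6) fit y≡11x+23 (mod 26); the inverse of 11 mod 26 is 19. Each letter's alphabet position (a=0..z=25) is mapped through 11·x+23 mod 26 — an affine cipher.
Applying it to risky: r(17)→11·17+23≡2=c; i(8)→11·8+23≡7=h; s(18)→11·18+23≡13=n; k(10)→11·10+23≡3=d; y(24)→11·24+23≡1=b (all mod 26).

chndb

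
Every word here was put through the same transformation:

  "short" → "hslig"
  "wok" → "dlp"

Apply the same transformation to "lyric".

obirx

Each pair mirrors across the alphabet (s↔h, h↔s, o↔l): positions sum to 25. This is the alphabet-reversal cipher (Atbash): a becomes z, b becomes y, etc.
On lyric: l↔o, y↔b, r↔i, i↔r, c↔x.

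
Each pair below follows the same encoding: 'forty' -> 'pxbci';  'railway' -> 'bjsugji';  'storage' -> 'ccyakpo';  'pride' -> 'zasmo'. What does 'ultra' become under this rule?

Shifts by position in forty: pos 0: f→p (+10), pos 1: o→x (+9), pos 2: r→b (+10), pos 3: t→c (+9) — repeating every 2. A repeating key of period 2 is used — shifts +10, +9 over and over.
On ultra: u+10=e, l+9=u, t+10=d, r+9=a, a+10=k.

eudak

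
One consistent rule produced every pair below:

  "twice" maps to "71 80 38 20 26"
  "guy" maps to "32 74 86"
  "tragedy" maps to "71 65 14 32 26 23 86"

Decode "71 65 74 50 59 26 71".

t(#20)→71 and w(#23)→80: differences scale by 3, so n = 3·pos + 11. The formula is n = 3×(alphabet index, a=1) + 11.
Reversing it on 71 65 74 50 59 26 71: 71→(71−11)÷3=20=t, 65→(65−11)÷3=18=r, 74→(74−11)÷3=21=u, 50→(50−11)÷3=13=m, 59→(59−11)÷3=16=p, 26→(26−11)÷3=5=e, 71→(71−11)÷3=20=t.

trumpet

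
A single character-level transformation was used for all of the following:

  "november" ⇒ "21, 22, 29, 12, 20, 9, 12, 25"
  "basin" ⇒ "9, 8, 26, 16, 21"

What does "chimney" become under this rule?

n is letter #14 and maps to 21: an offset of 7. The number is (letter's place in the alphabet, a=1) + 7.
On chimney: c=3→10, h=8→15, i=9→16, m=13→20, n=14→21, e=5→12, y=25→32.

10, 15, 16, 20, 21, 12, 32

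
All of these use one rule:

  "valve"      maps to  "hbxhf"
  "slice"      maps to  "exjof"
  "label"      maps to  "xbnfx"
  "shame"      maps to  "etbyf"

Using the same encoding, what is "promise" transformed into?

bdpyjef

Two shifts are in play — +1 for a/e/i/o/u, +12 for every other letter.
Applying it to promise: p(cons)+12=b, r(cons)+12=d, o(vowel)+1=p, m(cons)+12=y, i(vowel)+1=j, s(cons)+12=e, e(vowel)+1=f.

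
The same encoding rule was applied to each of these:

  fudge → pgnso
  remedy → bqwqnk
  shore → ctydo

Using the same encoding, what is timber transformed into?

A repeating key of period 2 is used — shifts +10, +12 over and over.
For timber: t+10=d, i+12=u, m+10=w, b+12=n, e+10=o, r+12=d.

duwnod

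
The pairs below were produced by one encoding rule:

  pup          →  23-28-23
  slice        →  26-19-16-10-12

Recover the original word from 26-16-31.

six

p is letter #16 and maps to 23: an offset of 7. Letters become their 1-based position plus 7 (so a→8, b→9, …).
Reversing it on 26-16-31: 26→(26−7)÷1=19=s, 16→(16−7)÷1=9=i, 31→(31−7)÷1=24=x.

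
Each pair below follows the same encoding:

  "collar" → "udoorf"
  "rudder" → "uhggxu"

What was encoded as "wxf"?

The output letters match the input read backwards, each shifted +3: collar reversed is ralloc. Read the word backwards and shift each letter +3.
Decoding wxf: shift back: w−3=t, x−3=u, f−3=c → tuc; then reverse → cut.

cut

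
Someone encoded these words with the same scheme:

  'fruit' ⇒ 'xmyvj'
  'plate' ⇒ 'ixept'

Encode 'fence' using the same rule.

igrij

The output letters match the input read backwards, each shifted +4: fruit reversed is tiurf. The word is reversed, then every letter is shifted forward by 4.
On fence: reverse → ecnef; then shift: e+4=i, c+4=g, n+4=r, e+4=i, f+4=j.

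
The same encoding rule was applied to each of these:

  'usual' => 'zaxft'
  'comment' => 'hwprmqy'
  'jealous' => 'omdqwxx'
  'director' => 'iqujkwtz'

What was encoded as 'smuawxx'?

A repeating key of period 3 is used — shifts +5, +8, +3 over and over.
Decoding smuawxx: s−5=n, m−8=e, u−3=r, a−5=v, w−8=o, x−3=u, x−5=s.

nervous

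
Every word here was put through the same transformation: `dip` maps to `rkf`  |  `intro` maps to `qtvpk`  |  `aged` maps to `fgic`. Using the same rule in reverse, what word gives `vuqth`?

frost

The output letters match the input read backwards, each shifted +2: dip reversed is pid. Read the word backwards and shift each letter +2.
Undoing it on vuqth: shift back: v−2=t, u−2=s, q−2=o, t−2=r, h−2=f → tsorf; then reverse → frost.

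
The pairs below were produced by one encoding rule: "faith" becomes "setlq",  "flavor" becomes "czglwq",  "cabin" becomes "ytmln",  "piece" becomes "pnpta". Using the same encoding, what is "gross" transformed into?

ddzcr

The output letters match the input read backwards, each shifted +11: faith reversed is htiaf. Two steps: reverse the string, then apply a Caesar shift of +11.
For gross: reverse → ssorg; then shift: s+11=d, s+11=d, o+11=z, r+11=c, g+11=r.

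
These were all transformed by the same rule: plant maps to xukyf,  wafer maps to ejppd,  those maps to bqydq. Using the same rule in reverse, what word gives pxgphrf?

however

Each letter shifts forward by (position + 8), i.e. 8, 9, 10, … — the shift grows by one for each successive letter.
Undoing it on pxgphrf: p−8=h, x−9=o, g−10=w, p−11=e, h−12=v, r−13=e, f−14=r.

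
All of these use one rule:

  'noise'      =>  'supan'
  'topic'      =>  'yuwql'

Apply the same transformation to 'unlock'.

ztswlu

In noise: n→s is +5, o→u is +6, i→p is +7, s→a is +8 — the shift increases by 1 each position. Letter i (0-indexed) is shifted by i+5, so successive shifts are 5, 6, 7, ….
For unlock: u+5=z, n+6=t, l+7=s, o+8=w, c+9=l, k+10=u.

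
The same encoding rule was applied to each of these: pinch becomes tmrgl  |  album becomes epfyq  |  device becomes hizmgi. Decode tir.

pen

Compare letters: p→t is +4, i→m is +4, n→r is +4 — a constant shift. It's a constant shift of +4 (ROT4).
Reversing it on tir: t−4=p, i−4=e, r−4=n.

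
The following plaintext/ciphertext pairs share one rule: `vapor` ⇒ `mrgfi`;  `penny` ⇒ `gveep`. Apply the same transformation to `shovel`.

Compare letters: v→m is +17, a→r is +17, p→g is +17 — a constant shift. Each letter is shifted forward by 17 in the alphabet (a Caesar shift of +17).
For shovel: s+17=j, h+17=y, o+17=f, v+17=m, e+17=v, l+17=c.

jyfmvc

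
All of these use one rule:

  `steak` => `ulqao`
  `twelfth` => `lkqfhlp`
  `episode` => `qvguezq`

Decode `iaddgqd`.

carrier

s(18)→u(20) and t(19)→l(11) fit y≡17x+0 (mod 26); the inverse of 17 mod 26 is 23. Treating letters as 0–25, the rule is x ↦ 17x + 0 (mod 26).
Undoing it on iaddgqd: i(8)→23·(8−0)≡2=c; a(0)→23·(0−0)≡0=a; d(3)→23·(3−0)≡17=r; d(3)→23·(3−0)≡17=r; g(6)→23·(6−0)≡8=i; q(16)→23·(16−0)≡4=e; d(3)→23·(3−0)≡17=r (all mod 26).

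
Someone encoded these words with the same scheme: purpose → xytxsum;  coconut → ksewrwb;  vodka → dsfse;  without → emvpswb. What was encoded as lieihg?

decade

Shifts by position in purpose: pos 0: p→x (+8), pos 1: u→y (+4), pos 2: r→t (+2), pos 3: p→x (+8), pos 4: o→s (+4), pos 5: s→u (+2) — repeating every 3. It's a Vigenère-style cipher with numeric key [8,4,2]: position i shifts by key[i mod 3].
Decoding lieihg: l−8=d, i−4=e, e−2=c, i−8=a, h−4=d, g−2=e.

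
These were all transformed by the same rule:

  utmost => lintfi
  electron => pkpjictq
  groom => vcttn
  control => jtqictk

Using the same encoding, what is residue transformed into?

u(20)→l(11) and t(19)→i(8) fit y≡3x+3 (mod 26); the inverse of 3 mod 26 is 9. Each letter's alphabet position (a=0..z=25) is mapped through 3·x+3 mod 26 — an affine cipher.
On residue: r(17)→3·17+3≡2=c; e(4)→3·4+3≡15=p; s(18)→3·18+3≡5=f; i(8)→3·8+3≡1=b; d(3)→3·3+3≡12=m; u(20)→3·20+3≡11=l; e(4)→3·4+3≡15=p (all mod 26).

cpfbmlp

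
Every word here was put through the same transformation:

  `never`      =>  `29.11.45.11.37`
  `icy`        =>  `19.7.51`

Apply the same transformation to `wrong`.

47.37.31.29.15

n(#14)→29 and e(#5)→11: differences scale by 2, so n = 2·pos + 1. The formula is n = 2×(alphabet index, a=1) + 1.
Applying it to wrong: w=23→47, r=18→37, o=15→31, n=14→29, g=7→15.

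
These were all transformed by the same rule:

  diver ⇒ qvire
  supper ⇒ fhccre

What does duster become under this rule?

Compare letters: d→q is +13, i→v is +13, v→i is +13 — a constant shift. This is a Caesar cipher with shift 13.
For duster: d+13=q, u+13=h, s+13=f, t+13=g, e+13=r, r+13=e.

qhfgre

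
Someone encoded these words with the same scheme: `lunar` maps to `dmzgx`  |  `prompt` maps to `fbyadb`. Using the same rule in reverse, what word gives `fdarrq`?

effort

The output letters match the input read backwards, each shifted +12: lunar reversed is ranul. Two steps: reverse the string, then apply a Caesar shift of +12.
Undoing it on fdarrq: shift back: f−12=t, d−12=r, a−12=o, r−12=f, r−12=f, q−12=e → troffe; then reverse → effort.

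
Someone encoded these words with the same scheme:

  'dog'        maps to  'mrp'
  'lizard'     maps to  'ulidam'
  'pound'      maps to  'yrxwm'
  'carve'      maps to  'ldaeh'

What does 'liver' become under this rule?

uleha

The shift depends on letter class: consonant d→m is +9, but vowel o→r is +3. The rule splits by letter class: vowels +3, consonants +9.
Applying it to liver: l(cons)+9=u, i(vowel)+3=l, v(cons)+9=e, e(vowel)+3=h, r(cons)+9=a.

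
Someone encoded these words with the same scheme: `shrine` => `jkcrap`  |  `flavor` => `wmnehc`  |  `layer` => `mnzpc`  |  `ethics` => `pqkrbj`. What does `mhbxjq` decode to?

locust

s(18)→j(9) and h(7)→k(10) fit y≡7x+13 (mod 26); the inverse of 7 mod 26 is 15. Each letter's alphabet position (a=0..z=25) is mapped through 7·x+13 mod 26 — an affine cipher.
Decoding mhbxjq: m(12)→15·(12−13)≡11=l; h(7)→15·(7−13)≡14=o; b(1)→15·(1−13)≡2=c; x(23)→15·(23−13)≡20=u; j(9)→15·(9−13)≡18=s; q(16)→15·(16−13)≡19=t (all mod 26).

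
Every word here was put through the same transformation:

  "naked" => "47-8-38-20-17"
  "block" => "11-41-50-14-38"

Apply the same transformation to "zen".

n(#14)→47 and a(#1)→8: differences scale by 3, so n = 3·pos + 5. The formula is n = 3×(alphabet index, a=1) + 5.
For zen: z=26→83, e=5→20, n=14→47.

83-20-47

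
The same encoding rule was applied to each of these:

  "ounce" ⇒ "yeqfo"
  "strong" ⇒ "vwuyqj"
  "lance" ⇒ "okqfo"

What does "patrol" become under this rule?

skwuyo

The shift depends on letter class: consonant n→q is +3, but vowel o→y is +10. The rule splits by letter class: vowels +10, consonants +3.
For patrol: p(cons)+3=s, a(vowel)+10=k, t(cons)+3=w, r(cons)+3=u, o(vowel)+10=y, l(cons)+3=o.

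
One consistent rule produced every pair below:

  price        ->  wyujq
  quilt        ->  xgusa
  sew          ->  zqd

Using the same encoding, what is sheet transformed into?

zoqqa

The rule splits by letter class: vowels +12, consonants +7.
Applying it to sheet: s(cons)+7=z, h(cons)+7=o, e(vowel)+12=q, e(vowel)+12=q, t(cons)+7=a.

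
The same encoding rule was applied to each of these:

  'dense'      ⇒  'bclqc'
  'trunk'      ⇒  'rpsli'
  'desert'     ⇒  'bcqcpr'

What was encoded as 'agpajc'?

circle

Compare letters: d→b is +24, e→c is +24, n→l is +24 — a constant shift. Every letter moves 24 places later in the alphabet, wrapping around z→a.
Undoing it on agpajc: a−24=c, g−24=i, p−24=r, a−24=c, j−24=l, c−24=e.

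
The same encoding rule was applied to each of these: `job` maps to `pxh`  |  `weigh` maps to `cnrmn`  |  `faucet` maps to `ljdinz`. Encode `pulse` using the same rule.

vdryn

The shift depends on letter class: consonant j→p is +6, but vowel o→x is +9. Two shifts are in play — +9 for a/e/i/o/u, +6 for every other letter.
Applying it to pulse: p(cons)+6=v, u(vowel)+9=d, l(cons)+6=r, s(cons)+6=y, e(vowel)+9=n.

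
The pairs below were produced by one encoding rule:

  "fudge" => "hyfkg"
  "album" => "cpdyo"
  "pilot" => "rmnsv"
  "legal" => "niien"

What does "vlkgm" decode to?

thick

Shifts by position in fudge: pos 0: f→h (+2), pos 1: u→y (+4), pos 2: d→f (+2), pos 3: g→k (+4) — repeating every 2. The shifts repeat in a cycle of length 2: positions 0,1,… shift by +2, +4, then the pattern repeats.
Undoing it on vlkgm: v−2=t, l−4=h, k−2=i, g−4=c, m−2=k.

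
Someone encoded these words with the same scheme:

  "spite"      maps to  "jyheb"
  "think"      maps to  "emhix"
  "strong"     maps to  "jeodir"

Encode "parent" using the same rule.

yvobie

This is an affine cipher: with a=0,…,z=25, each position x becomes (21x+21) mod 26.
On parent: p(15)→21·15+21≡24=y; a(0)→21·0+21≡21=v; r(17)→21·17+21≡14=o; e(4)→21·4+21≡1=b; n(13)→21·13+21≡8=i; t(19)→21·19+21≡4=e (all mod 26).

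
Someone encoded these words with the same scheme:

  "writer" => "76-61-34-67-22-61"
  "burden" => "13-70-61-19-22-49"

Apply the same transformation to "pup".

55-70-55

With a=1..z=26, the number is 3·pos + 7.
For pup: p=16→55, u=21→70, p=16→55.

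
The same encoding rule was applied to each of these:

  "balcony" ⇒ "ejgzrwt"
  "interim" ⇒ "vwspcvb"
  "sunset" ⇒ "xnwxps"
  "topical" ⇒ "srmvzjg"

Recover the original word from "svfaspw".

b(1)→e(4) and a(0)→j(9) fit y≡21x+9 (mod 26); the inverse of 21 mod 26 is 5. This is an affine cipher: with a=0,…,z=25, each position x becomes (21x+9) mod 26.
Reversing it on svfaspw: s(18)→5·(18−9)≡19=t; v(21)→5·(21−9)≡8=i; f(5)→5·(5−9)≡6=g; a(0)→5·(0−9)≡7=h; s(18)→5·(18−9)≡19=t; p(15)→5·(15−9)≡4=e; w(22)→5·(22−9)≡13=n (all mod 26).

tighten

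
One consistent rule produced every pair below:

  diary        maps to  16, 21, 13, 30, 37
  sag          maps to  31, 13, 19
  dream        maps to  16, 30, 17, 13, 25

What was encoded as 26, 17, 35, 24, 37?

d is letter #4 and maps to 16: an offset of 12. Letters become their 1-based position plus 12 (so a→13, b→14, …).
Undoing it on 26, 17, 35, 24, 37: 26→(26−12)÷1=14=n, 17→(17−12)÷1=5=e, 35→(35−12)÷1=23=w, 24→(24−12)÷1=12=l, 37→(37−12)÷1=25=y.

newly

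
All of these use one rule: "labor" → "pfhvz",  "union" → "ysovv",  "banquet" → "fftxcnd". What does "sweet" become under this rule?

In labor: l→p is +4, a→f is +5, b→h is +6, o→v is +7 — the shift increases by 1 each position. The shift increases by 1 at each position, starting from +4: 4, 5, 6, ….
Applying it to sweet: s+4=w, w+5=b, e+6=k, e+7=l, t+8=b.

wbklb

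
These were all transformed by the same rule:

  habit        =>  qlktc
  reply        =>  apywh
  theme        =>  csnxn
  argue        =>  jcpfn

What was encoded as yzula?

polar

It's a Vigenère-style cipher with numeric key [9,11]: position i shifts by key[i mod 2].
Reversing it on yzula: y−9=p, z−11=o, u−9=l, l−11=a, a−9=r.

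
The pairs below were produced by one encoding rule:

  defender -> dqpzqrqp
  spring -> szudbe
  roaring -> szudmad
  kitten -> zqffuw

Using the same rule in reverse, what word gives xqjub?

The output letters match the input read backwards, each shifted +12: defender reversed is rednefed. Read the word backwards and shift each letter +12.
Decoding xqjub: shift back: x−12=l, q−12=e, j−12=x, u−12=i, b−12=p → lexip; then reverse → pixel.

pixel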